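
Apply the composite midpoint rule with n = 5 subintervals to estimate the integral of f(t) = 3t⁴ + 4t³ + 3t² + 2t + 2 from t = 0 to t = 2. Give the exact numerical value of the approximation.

h = (2 − 0)/5 = 0.4.
Midpoints m₁,…,m₅ = 0.2, 0.6, 1, 1.4, 1.8.
f(m₁)=2.5568, f(m₂)=5.5328, f(m₃)=14, f(m₄)=33.1808, f(m₅)=70.1408.
h·[f(m₁) + f(m₂) + f(m₃) + f(m₄) + f(m₅)] = 0.4·(125.4112) = 50.16448.

50.16448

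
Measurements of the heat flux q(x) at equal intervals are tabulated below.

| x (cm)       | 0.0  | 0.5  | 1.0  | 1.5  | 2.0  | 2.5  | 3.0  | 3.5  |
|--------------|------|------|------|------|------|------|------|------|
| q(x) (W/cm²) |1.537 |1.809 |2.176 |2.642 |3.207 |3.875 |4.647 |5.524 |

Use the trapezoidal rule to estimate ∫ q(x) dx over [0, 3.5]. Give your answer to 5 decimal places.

h = 0.5, n = 7.
(h/2)·[y₀ + 2y₁ + 2y₂ + 2y₃ + 2y₄ + 2y₅ + 2y₆ + y₇] = 0.25·(43.773) = 10.94325.

10.94325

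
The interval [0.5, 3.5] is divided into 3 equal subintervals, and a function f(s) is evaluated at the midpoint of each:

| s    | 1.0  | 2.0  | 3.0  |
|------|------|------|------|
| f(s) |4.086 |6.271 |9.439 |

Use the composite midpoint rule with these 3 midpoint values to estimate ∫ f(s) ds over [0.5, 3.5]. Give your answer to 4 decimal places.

19.7960

h = 1, n = 3.
h·[y(m₁) + y(m₂) + y(m₃)] = 1·(19.796) = 19.7960.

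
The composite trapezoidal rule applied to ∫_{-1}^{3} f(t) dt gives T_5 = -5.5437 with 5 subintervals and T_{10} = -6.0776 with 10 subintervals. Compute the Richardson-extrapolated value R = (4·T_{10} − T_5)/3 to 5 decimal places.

-6.25557

R = (4·T_{10} − T_5) / 3 = (4·(-6.0776) − (-5.5437))/3 = (-18.7667)/3 = -6.25557.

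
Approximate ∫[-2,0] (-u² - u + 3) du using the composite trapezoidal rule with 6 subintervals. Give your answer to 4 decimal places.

h = (0 − (-2))/6 = 0.333333.
Nodes u₀,…,u₆ = -2, -1.666667, -1.333333, -1, -0.666667, -0.333333, 0.
f(u) = -u² - u + 3: f₀=1, f₁=1.888889, f₂=2.555556, f₃=3, f₄=3.222222, f₅=3.222222, f₆=3.
(h/2)·[f₀ + 2f₁ + 2f₂ + 2f₃ + 2f₄ + 2f₅ + f₆] = 0.166667·(31.777778) = 5.2963.

5.2963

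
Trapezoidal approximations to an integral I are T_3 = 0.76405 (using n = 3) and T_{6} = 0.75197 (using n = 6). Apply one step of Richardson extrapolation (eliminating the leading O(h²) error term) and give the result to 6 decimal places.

0.747943

R = (4·T_{6} − T_3) / 3 = (4·0.75197 − 0.76405)/3 = (2.24383)/3 = 0.747943.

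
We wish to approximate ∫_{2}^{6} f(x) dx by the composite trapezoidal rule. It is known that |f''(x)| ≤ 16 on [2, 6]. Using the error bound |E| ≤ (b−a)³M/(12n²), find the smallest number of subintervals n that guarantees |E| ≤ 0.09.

31

Need 1024/(12n²) ≤ 0.09.
n² ≥ 1024/(12·0.09) = 948.148 ⇒ n ≥ 30.7920, so the smallest n is 31.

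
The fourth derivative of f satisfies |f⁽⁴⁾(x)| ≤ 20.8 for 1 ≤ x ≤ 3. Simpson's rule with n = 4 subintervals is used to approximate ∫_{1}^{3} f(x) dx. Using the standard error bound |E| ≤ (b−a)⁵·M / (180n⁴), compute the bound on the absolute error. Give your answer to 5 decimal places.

|E| ≤ (2)⁵·20.8 / (180·4⁴) = 665.6/46080 = 0.01444.

0.01444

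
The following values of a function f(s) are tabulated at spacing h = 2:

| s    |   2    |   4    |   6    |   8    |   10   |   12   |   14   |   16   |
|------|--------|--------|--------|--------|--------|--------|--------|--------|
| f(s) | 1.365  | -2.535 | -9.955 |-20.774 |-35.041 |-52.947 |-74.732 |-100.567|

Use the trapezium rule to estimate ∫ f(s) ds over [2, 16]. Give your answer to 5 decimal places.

h = 2, n = 7.
(h/2)·[y₀ + 2y₁ + 2y₂ + 2y₃ + 2y₄ + 2y₅ + 2y₆ + y₇] = 1·(-491.170) = -491.17000.

-491.17000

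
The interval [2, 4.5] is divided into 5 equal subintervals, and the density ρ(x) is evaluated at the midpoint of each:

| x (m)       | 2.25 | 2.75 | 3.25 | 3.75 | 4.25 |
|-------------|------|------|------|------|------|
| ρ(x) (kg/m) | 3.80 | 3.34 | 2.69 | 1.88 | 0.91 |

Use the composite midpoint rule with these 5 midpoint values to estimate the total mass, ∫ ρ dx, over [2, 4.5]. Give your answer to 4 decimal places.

6.3100

h = 0.5, n = 5.
h·[y(m₁) + y(m₂) + y(m₃) + y(m₄) + y(m₅)] = 0.5·(12.62) = 6.3100.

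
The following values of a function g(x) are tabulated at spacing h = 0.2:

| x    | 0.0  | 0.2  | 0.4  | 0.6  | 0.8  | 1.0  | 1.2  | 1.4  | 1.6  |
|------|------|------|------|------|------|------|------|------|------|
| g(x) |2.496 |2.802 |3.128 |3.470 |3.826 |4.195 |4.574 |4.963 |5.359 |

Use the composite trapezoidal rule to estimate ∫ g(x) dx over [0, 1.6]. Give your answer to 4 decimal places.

h = 0.2, n = 8.
(h/2)·[y₀ + 2y₁ + 2y₂ + 2y₃ + 2y₄ + 2y₅ + 2y₆ + 2y₇ + y₈] = 0.1·(61.771) = 6.1771.

6.1771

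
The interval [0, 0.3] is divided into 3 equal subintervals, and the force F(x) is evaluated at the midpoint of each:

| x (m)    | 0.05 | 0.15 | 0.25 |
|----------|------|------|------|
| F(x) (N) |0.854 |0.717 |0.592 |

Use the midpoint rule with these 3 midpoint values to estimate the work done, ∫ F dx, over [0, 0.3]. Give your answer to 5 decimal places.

0.21630

h = 0.1, n = 3.
h·[y(m₁) + y(m₂) + y(m₃)] = 0.1·(2.163) = 0.21630.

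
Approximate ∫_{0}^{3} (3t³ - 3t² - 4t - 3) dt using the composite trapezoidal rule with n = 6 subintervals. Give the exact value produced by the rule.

h = (3 − 0)/6 = 0.5.
Nodes t₀,…,t₆ = 0, 0.5, 1, 1.5, 2, 2.5, 3.
f(t) = 3t³ - 3t² - 4t - 3: f₀=-3, f₁=-5.375, f₂=-7, f₃=-5.625, f₄=1, f₅=15.125, f₆=39.
(h/2)·[f₀ + 2f₁ + 2f₂ + 2f₃ + 2f₄ + 2f₅ + f₆] = 0.25·(32.25) = 8.0625.

8.0625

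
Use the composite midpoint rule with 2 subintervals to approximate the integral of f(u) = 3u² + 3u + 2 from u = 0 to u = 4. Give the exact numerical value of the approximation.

h = (4 − 0)/2 = 2.
Midpoints m₁,…,m₂ = 1, 3.
f(m₁)=8, f(m₂)=38.
h·[f(m₁) + f(m₂)] = 2·(46) = 92.

92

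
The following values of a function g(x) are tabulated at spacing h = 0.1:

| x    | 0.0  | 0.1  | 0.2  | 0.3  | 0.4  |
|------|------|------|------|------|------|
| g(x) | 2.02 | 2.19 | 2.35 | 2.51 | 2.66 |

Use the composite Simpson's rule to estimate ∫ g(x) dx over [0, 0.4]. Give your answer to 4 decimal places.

0.9393

h = 0.1, n = 4.
(h/3)·[y₀ + 4y₁ + 2y₂ + 4y₃ + y₄] = 0.033333·(28.18) = 0.9393.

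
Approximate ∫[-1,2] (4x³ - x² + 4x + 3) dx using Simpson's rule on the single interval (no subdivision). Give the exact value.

27

S = (b−a)/6 · [f(-1) + 4f(0.5) + f(2)] = 0.5·[(-6) + 4·5.25 + 39] = 27.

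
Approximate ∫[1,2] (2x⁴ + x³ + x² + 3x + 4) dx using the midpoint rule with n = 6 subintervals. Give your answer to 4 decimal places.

h = (2 − 1)/6 = 0.166667.
Midpoints m₁,…,m₆ = 1.083333, 1.25, 1.416667, 1.583333, 1.75, 1.916667.
f(m₁)=12.449749, f(m₂)=16.1484375, f(m₃)=21.155768, f(m₄)=27.795814, f(m₅)=36.4296875, f(m₆)=47.455536.
h·[f(m₁) + f(m₂) + f(m₃) + f(m₄) + f(m₅) + f(m₆)] = 0.166667·(161.434992) = 26.9058.

26.9058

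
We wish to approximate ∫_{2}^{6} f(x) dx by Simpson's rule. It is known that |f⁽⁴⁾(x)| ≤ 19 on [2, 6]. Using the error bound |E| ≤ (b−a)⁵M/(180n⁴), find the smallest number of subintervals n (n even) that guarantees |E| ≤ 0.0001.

Need 19456/(180n⁴) ≤ 0.0001.
n⁴ ≥ 19456/(180·0.0001) = 1.08089e+06 ⇒ n ≥ 32.2437, so the smallest even n is 34. (n must be even for Simpson's rule.)

34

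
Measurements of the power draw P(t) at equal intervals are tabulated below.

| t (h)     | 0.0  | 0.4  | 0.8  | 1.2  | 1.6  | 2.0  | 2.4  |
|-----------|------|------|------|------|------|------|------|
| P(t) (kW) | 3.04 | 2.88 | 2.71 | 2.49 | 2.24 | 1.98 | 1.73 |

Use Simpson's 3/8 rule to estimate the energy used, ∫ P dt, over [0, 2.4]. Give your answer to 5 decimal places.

h = 0.4, n = 6.
(3h/8)·[y₀ + 3y₁ + 3y₂ + 2y₃ + 3y₄ + 3y₅ + y₆] = 0.15·(39.18) = 5.87700.

5.87700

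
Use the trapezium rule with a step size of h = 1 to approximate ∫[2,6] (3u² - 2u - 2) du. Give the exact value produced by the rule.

h = (6 − 2)/4 = 1.
Nodes u₀,…,u₄ = 2, 3, 4, 5, 6.
f(u) = 3u² - 2u - 2: f₀=6, f₁=19, f₂=38, f₃=63, f₄=94.
(h/2)·[f₀ + 2f₁ + 2f₂ + 2f₃ + f₄] = 0.5·(340) = 170.

170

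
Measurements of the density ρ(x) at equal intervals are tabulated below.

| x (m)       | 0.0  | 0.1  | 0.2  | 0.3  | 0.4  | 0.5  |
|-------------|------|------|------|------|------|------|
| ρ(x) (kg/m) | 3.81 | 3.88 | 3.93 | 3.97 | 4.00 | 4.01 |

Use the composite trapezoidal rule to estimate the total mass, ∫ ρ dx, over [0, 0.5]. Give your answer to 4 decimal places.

1.9690

h = 0.1, n = 5.
(h/2)·[y₀ + 2y₁ + 2y₂ + 2y₃ + 2y₄ + y₅] = 0.05·(39.38) = 1.9690.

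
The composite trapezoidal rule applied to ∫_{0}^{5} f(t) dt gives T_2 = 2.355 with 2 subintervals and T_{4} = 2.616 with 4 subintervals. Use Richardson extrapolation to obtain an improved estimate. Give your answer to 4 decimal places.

2.7030

R = (4·T_{4} − T_2) / 3 = (4·2.616 − 2.355)/3 = (8.109)/3 = 2.7030.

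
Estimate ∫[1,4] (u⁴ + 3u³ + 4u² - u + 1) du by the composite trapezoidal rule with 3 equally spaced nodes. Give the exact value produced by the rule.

h = (4 − 1)/2 = 1.5.
Nodes u₀,…,u₂ = 1, 2.5, 4.
f(u) = u⁴ + 3u³ + 4u² - u + 1: f₀=8, f₁=109.4375, f₂=509.
(h/2)·[f₀ + 2f₁ + f₂] = 0.75·(735.875) = 551.90625.

551.90625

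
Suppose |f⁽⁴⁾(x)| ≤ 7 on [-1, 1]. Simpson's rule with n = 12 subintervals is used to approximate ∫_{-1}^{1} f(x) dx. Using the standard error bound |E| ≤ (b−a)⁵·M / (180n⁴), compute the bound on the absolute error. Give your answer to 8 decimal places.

0.00006001

|E| ≤ (2)⁵·7 / (180·12⁴) = 224/3732480 = 0.00006001.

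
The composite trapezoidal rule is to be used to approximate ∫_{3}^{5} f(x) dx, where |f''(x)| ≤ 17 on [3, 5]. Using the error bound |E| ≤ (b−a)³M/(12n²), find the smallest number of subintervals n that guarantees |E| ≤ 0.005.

48

Need 136/(12n²) ≤ 0.005.
n² ≥ 136/(12·0.005) = 2266.67 ⇒ n ≥ 47.6095, so the smallest n is 48.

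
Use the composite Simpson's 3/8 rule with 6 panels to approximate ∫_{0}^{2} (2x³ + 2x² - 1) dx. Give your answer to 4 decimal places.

h = (2 − 0)/6 = 0.333333.
Nodes x₀,…,x₆ = 0, 0.333333, 0.666667, 1, 1.333333, 1.666667, 2.
f(x) = 2x³ + 2x² - 1: f₀=-1, f₁=-0.703704, f₂=0.481481, f₃=3, f₄=7.296296, f₅=13.814815, f₆=23.
(3h/8)·[f₀ + 3f₁ + 3f₂ + 2f₃ + 3f₄ + 3f₅ + f₆] = 0.125·(90.666667) = 11.3333.

11.3333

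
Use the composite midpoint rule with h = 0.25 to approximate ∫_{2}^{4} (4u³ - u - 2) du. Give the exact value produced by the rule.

229.625

h = (4 − 2)/8 = 0.25.
Midpoints m₁,…,m₈ = 2.125, 2.375, 2.625, 2.875, 3.125, 3.375, 3.625, 3.875.
f(m₁)=34.2578125, f(m₂)=49.2109375, f(m₃)=67.7265625, f(m₄)=90.1796875, f(m₅)=116.9453125, f(m₆)=148.3984375, f(m₇)=184.9140625, f(m₈)=226.8671875.
h·[f(m₁) + f(m₂) + f(m₃) + f(m₄) + f(m₅) + f(m₆) + f(m₇) + f(m₈)] = 0.25·(918.5) = 229.625.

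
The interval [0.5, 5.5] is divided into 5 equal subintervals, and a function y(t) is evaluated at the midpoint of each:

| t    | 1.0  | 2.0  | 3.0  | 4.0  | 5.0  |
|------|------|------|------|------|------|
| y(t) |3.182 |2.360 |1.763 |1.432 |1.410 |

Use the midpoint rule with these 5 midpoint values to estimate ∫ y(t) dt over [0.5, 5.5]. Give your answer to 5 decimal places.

10.14700

h = 1, n = 5.
h·[y(m₁) + y(m₂) + y(m₃) + y(m₄) + y(m₅)] = 1·(10.147) = 10.14700.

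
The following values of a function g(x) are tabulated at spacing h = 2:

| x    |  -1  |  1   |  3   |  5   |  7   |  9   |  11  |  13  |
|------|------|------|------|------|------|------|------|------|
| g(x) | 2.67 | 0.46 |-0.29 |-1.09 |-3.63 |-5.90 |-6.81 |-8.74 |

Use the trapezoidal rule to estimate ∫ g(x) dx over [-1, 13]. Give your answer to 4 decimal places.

h = 2, n = 7.
(h/2)·[y₀ + 2y₁ + 2y₂ + 2y₃ + 2y₄ + 2y₅ + 2y₆ + y₇] = 1·(-40.59) = -40.5900.

-40.5900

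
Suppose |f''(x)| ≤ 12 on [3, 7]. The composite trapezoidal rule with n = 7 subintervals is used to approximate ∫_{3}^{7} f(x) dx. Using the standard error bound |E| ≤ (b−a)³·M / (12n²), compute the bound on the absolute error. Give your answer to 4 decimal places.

1.3061

|E| ≤ (4)³·12 / (12·7²) = 768/588 = 1.3061.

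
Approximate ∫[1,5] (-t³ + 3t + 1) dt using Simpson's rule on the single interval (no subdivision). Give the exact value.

S = (b−a)/6 · [f(1) + 4f(3) + f(5)] = 0.666667·[3 + 4·(-17) + (-109)] = -116.

-116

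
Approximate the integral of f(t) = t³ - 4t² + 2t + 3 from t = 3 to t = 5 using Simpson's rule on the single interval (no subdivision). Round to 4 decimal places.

27.3333

S = (b−a)/6 · [f(3) + 4f(4) + f(5)] = 0.333333·[0 + 4·11 + 38] = 27.3333.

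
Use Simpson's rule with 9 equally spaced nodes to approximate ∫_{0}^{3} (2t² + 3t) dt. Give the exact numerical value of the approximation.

h = (3 − 0)/8 = 0.375.
Nodes t₀,…,t₈ = 0, 0.375, 0.75, 1.125, 1.5, 1.875, 2.25, 2.625, 3.
f(t) = 2t² + 3t: f₀=0, f₁=1.40625, f₂=3.375, f₃=5.90625, f₄=9, f₅=12.65625, f₆=16.875, f₇=21.65625, f₈=27.
(h/3)·[f₀ + 4f₁ + 2f₂ + 4f₃ + 2f₄ + 4f₅ + 2f₆ + 4f₇ + f₈] = 0.125·(252) = 31.5.

31.5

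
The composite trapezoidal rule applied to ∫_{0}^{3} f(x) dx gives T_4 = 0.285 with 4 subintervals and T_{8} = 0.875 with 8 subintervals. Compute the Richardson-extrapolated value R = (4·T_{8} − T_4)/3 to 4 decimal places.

1.0717

R = (4·T_{8} − T_4) / 3 = (4·0.875 − 0.285)/3 = (3.215)/3 = 1.0717.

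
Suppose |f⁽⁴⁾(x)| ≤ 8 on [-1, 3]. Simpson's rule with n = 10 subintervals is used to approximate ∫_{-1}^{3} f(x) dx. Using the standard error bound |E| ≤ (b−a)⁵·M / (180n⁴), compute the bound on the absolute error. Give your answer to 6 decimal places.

0.004551

|E| ≤ (4)⁵·8 / (180·10⁴) = 8192/1800000 = 0.004551.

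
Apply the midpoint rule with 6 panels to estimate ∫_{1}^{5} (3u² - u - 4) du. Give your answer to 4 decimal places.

95.5556

h = (5 − 1)/6 = 0.666667.
Midpoints m₁,…,m₆ = 1.333333, 2, 2.666667, 3.333333, 4, 4.666667.
f(m₁)=0, f(m₂)=6, f(m₃)=14.666667, f(m₄)=26, f(m₅)=40, f(m₆)=56.666667.
h·[f(m₁) + f(m₂) + f(m₃) + f(m₄) + f(m₅) + f(m₆)] = 0.666667·(143.333333) = 95.5556.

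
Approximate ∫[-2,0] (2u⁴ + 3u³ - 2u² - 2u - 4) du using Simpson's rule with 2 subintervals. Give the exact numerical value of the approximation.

-8

h = (0 − (-2))/2 = 1.
Nodes u₀,…,u₂ = -2, -1, 0.
f(u) = 2u⁴ + 3u³ - 2u² - 2u - 4: f₀=0, f₁=-5, f₂=-4.
(h/3)·[f₀ + 4f₁ + f₂] = 0.333333·(-24) = -8.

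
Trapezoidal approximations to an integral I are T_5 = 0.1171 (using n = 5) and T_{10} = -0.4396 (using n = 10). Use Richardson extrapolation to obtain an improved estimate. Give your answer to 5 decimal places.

-0.62517

R = (4·T_{10} − T_5) / 3 = (4·(-0.4396) − 0.1171)/3 = (-1.8755)/3 = -0.62517.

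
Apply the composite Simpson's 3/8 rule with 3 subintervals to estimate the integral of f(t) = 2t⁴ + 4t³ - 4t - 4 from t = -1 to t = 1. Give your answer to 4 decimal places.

h = (1 − (-1))/3 = 0.666667.
Nodes t₀,…,t₃ = -1, -0.333333, 0.333333, 1.
f(t) = 2t⁴ + 4t³ - 4t - 4: f₀=-2, f₁=-2.790123, f₂=-5.160494, f₃=-2.
(3h/8)·[f₀ + 3f₁ + 3f₂ + f₃] = 0.25·(-27.851852) = -6.9630.

-6.9630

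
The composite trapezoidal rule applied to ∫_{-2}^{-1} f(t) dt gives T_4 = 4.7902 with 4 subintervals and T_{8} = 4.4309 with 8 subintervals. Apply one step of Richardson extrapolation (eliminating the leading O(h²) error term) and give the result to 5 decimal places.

R = (4·T_{8} − T_4) / 3 = (4·4.4309 − 4.7902)/3 = (12.9334)/3 = 4.31113.

4.31113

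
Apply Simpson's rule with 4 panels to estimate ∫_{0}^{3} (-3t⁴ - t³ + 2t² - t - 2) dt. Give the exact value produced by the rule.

h = (3 − 0)/4 = 0.75.
Nodes t₀,…,t₄ = 0, 0.75, 1.5, 2.25, 3.
f(t) = -3t⁴ - t³ + 2t² - t - 2: f₀=-2, f₁=-2.99609375, f₂=-17.5625, f₃=-82.40234375, f₄=-257.
(h/3)·[f₀ + 4f₁ + 2f₂ + 4f₃ + f₄] = 0.25·(-635.71875) = -158.9296875.

-158.9296875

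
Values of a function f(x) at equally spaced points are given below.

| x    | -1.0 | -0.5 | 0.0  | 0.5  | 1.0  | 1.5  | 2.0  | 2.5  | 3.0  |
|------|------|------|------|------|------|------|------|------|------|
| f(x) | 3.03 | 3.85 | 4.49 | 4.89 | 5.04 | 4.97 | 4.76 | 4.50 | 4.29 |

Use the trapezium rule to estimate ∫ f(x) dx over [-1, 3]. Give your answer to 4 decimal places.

18.0800

h = 0.5, n = 8.
(h/2)·[y₀ + 2y₁ + 2y₂ + 2y₃ + 2y₄ + 2y₅ + 2y₆ + 2y₇ + y₈] = 0.25·(72.32) = 18.0800.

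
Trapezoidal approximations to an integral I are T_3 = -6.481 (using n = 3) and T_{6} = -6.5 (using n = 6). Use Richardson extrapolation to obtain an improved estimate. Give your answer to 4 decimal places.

R = (4·T_{6} − T_3) / 3 = (4·(-6.5) − (-6.481))/3 = (-19.519)/3 = -6.5063.

-6.5063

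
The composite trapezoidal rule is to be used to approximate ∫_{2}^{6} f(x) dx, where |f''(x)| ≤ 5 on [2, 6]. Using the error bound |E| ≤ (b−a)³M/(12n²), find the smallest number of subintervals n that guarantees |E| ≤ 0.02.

37

Need 320/(12n²) ≤ 0.02.
n² ≥ 320/(12·0.02) = 1333.33 ⇒ n ≥ 36.5148, so the smallest n is 37.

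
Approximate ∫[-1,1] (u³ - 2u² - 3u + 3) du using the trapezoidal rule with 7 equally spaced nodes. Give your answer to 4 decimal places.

4.5926

h = (1 − (-1))/6 = 0.333333.
Nodes u₀,…,u₆ = -1, -0.666667, -0.333333, 0, 0.333333, 0.666667, 1.
f(u) = u³ - 2u² - 3u + 3: f₀=3, f₁=3.814815, f₂=3.740741, f₃=3, f₄=1.814815, f₅=0.407407, f₆=-1.
(h/2)·[f₀ + 2f₁ + 2f₂ + 2f₃ + 2f₄ + 2f₅ + f₆] = 0.166667·(27.555556) = 4.5926.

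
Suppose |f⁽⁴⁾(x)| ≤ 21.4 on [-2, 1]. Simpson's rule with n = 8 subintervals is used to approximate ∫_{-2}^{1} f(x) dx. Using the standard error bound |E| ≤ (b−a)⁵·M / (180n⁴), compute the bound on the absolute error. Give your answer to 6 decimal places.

|E| ≤ (3)⁵·21.4 / (180·8⁴) = 5200.2/737280 = 0.007053.

0.007053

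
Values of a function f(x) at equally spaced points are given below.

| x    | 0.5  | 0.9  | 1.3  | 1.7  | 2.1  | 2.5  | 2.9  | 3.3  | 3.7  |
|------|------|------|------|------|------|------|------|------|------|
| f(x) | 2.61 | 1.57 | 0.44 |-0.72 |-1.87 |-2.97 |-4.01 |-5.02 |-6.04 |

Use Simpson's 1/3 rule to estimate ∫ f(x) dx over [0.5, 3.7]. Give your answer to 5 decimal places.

-5.71600

h = 0.4, n = 8.
(h/3)·[y₀ + 4y₁ + 2y₂ + 4y₃ + 2y₄ + 4y₅ + 2y₆ + 4y₇ + y₈] = 0.133333·(-42.87) = -5.71600.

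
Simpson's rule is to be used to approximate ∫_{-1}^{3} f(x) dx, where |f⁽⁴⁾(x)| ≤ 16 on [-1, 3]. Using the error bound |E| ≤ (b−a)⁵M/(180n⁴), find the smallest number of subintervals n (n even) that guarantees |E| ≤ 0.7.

Need 16384/(180n⁴) ≤ 0.7.
n⁴ ≥ 16384/(180·0.7) = 130.032 ⇒ n ≥ 3.3769, so the smallest even n is 4. (n must be even for Simpson's rule.)

4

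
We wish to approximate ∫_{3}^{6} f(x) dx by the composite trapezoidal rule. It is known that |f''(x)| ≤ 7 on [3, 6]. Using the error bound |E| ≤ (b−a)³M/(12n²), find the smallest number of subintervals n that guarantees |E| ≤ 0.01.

Need 189/(12n²) ≤ 0.01.
n² ≥ 189/(12·0.01) = 1575 ⇒ n ≥ 39.6863, so the smallest n is 40.

40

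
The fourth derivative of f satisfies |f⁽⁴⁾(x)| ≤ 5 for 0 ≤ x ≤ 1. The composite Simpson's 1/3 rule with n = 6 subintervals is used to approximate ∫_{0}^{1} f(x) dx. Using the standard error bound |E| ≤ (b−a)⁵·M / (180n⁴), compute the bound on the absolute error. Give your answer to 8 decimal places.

|E| ≤ (1)⁵·5 / (180·6⁴) = 5/233280 = 0.00002143.

0.00002143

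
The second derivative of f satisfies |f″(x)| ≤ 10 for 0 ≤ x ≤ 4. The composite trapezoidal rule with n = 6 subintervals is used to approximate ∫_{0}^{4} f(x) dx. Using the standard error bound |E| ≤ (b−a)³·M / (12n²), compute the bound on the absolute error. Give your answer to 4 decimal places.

|E| ≤ (4)³·10 / (12·6²) = 640/432 = 1.4815.

1.4815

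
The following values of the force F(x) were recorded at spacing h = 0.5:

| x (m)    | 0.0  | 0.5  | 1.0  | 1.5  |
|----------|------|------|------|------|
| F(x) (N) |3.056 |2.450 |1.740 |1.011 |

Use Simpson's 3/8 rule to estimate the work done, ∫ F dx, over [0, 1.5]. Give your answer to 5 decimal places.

h = 0.5, n = 3.
(3h/8)·[y₀ + 3y₁ + 3y₂ + y₃] = 0.1875·(16.637) = 3.11944.

3.11944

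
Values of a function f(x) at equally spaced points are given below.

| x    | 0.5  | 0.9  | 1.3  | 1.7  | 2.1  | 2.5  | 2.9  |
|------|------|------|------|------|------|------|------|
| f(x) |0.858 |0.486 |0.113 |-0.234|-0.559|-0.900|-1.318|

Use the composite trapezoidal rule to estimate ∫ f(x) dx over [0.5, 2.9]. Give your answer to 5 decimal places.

-0.52960

h = 0.4, n = 6.
(h/2)·[y₀ + 2y₁ + 2y₂ + 2y₃ + 2y₄ + 2y₅ + y₆] = 0.2·(-2.648) = -0.52960.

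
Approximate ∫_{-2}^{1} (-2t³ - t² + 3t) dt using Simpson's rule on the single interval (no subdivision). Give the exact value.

0

S = (b−a)/6 · [f(-2) + 4f(-0.5) + f(1)] = 0.5·[6 + 4·(-1.5) + 0] = 0.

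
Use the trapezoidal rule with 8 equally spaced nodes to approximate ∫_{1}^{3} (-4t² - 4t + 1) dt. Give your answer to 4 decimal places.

-48.7755

h = (3 − 1)/7 = 0.285714.
Nodes t₀,…,t₇ = 1, 1.285714, 1.571429, 1.857143, 2.142857, 2.428571, 2.714286, 3.
f(t) = -4t² - 4t + 1: f₀=-7, f₁=-10.755102, f₂=-15.163265, f₃=-20.224490, f₄=-25.938776, f₅=-32.306122, f₆=-39.326531, f₇=-47.
(h/2)·[f₀ + 2f₁ + 2f₂ + 2f₃ + 2f₄ + 2f₅ + 2f₆ + f₇] = 0.142857·(-341.428571) = -48.7755.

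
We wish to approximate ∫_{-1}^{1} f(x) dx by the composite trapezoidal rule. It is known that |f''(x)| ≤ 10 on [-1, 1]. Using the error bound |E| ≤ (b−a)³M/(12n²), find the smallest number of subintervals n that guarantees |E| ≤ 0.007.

Need 80/(12n²) ≤ 0.007.
n² ≥ 80/(12·0.007) = 952.381 ⇒ n ≥ 30.8607, so the smallest n is 31.

31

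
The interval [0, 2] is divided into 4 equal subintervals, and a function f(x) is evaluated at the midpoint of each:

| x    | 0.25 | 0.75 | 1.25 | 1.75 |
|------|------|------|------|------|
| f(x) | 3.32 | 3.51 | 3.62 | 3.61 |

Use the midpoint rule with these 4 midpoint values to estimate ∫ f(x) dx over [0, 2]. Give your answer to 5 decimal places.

h = 0.5, n = 4.
h·[y(m₁) + y(m₂) + y(m₃) + y(m₄)] = 0.5·(14.06) = 7.03000.

7.03000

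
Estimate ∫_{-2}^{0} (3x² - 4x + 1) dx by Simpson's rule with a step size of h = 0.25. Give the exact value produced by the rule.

h = (0 − (-2))/8 = 0.25.
Nodes x₀,…,x₈ = -2, -1.75, -1.5, -1.25, -1, -0.75, -0.5, -0.25, 0.
f(x) = 3x² - 4x + 1: f₀=21, f₁=17.1875, f₂=13.75, f₃=10.6875, f₄=8, f₅=5.6875, f₆=3.75, f₇=2.1875, f₈=1.
(h/3)·[f₀ + 4f₁ + 2f₂ + 4f₃ + 2f₄ + 4f₅ + 2f₆ + 4f₇ + f₈] = 0.083333·(216) = 18.

18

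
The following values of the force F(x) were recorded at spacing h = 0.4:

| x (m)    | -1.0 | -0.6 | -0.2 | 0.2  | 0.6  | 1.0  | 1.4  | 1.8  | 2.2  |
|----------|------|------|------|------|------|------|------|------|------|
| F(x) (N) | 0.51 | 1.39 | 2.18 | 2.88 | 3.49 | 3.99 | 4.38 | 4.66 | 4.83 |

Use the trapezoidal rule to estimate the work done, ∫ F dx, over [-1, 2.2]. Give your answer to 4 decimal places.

10.2560

h = 0.4, n = 8.
(h/2)·[y₀ + 2y₁ + 2y₂ + 2y₃ + 2y₄ + 2y₅ + 2y₆ + 2y₇ + y₈] = 0.2·(51.28) = 10.2560.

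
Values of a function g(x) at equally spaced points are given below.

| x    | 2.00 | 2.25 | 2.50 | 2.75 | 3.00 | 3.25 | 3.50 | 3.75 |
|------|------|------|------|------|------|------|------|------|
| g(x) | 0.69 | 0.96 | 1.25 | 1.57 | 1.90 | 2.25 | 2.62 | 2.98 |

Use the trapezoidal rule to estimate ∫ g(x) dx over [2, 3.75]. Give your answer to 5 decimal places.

3.09625

h = 0.25, n = 7.
(h/2)·[y₀ + 2y₁ + 2y₂ + 2y₃ + 2y₄ + 2y₅ + 2y₆ + y₇] = 0.125·(24.77) = 3.09625.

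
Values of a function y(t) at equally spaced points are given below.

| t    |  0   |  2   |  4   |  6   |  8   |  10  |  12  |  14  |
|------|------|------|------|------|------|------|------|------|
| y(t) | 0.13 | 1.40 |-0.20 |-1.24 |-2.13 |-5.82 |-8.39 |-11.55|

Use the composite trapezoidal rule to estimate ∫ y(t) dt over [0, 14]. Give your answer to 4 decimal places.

h = 2, n = 7.
(h/2)·[y₀ + 2y₁ + 2y₂ + 2y₃ + 2y₄ + 2y₅ + 2y₆ + y₇] = 1·(-44.18) = -44.1800.

-44.1800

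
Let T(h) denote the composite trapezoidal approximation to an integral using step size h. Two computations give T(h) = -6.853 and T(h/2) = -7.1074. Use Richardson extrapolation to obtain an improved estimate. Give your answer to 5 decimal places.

R = (4·T(h/2) − T(h)) / 3 = (4·(-7.1074) − (-6.853))/3 = (-21.5766)/3 = -7.19220.

-7.19220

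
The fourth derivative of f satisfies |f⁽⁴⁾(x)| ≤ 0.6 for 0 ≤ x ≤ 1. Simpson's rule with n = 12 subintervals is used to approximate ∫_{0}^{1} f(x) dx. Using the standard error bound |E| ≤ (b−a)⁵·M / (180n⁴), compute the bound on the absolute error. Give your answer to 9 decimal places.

|E| ≤ (1)⁵·0.6 / (180·12⁴) = 0.6/3732480 = 0.000000161.

0.000000161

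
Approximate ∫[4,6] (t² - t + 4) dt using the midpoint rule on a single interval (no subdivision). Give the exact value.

M = (b−a)·f(5) = 2·(24) = 48.

48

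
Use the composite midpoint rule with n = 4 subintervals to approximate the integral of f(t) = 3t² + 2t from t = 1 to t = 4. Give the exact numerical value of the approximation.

h = (4 − 1)/4 = 0.75.
Midpoints m₁,…,m₄ = 1.375, 2.125, 2.875, 3.625.
f(m₁)=8.421875, f(m₂)=17.796875, f(m₃)=30.546875, f(m₄)=46.671875.
h·[f(m₁) + f(m₂) + f(m₃) + f(m₄)] = 0.75·(103.4375) = 77.578125.

77.578125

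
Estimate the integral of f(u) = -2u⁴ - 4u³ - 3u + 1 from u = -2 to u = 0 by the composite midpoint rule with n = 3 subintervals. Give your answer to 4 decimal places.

h = (0 − (-2))/3 = 0.666667.
Midpoints m₁,…,m₃ = -1.666667, -1, -0.333333.
f(m₁)=9.086420, f(m₂)=6, f(m₃)=2.123457.
h·[f(m₁) + f(m₂) + f(m₃)] = 0.666667·(17.209877) = 11.4733.

11.4733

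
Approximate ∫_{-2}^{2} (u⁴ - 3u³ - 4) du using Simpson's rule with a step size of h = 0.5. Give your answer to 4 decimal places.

-3.1667

h = (2 − (-2))/8 = 0.5.
Nodes u₀,…,u₈ = -2, -1.5, -1, -0.5, 0, 0.5, 1, 1.5, 2.
f(u) = u⁴ - 3u³ - 4: f₀=36, f₁=11.1875, f₂=0, f₃=-3.5625, f₄=-4, f₅=-4.3125, f₆=-6, f₇=-9.0625, f₈=-12.
(h/3)·[f₀ + 4f₁ + 2f₂ + 4f₃ + 2f₄ + 4f₅ + 2f₆ + 4f₇ + f₈] = 0.166667·(-19) = -3.1667.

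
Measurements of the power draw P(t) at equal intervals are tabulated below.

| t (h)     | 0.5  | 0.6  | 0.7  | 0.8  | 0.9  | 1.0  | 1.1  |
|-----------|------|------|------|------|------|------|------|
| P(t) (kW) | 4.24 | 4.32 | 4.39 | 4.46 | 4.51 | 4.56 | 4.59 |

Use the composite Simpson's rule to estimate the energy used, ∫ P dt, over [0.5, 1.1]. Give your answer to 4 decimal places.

2.6663

h = 0.1, n = 6.
(h/3)·[y₀ + 4y₁ + 2y₂ + 4y₃ + 2y₄ + 4y₅ + y₆] = 0.033333·(79.99) = 2.6663.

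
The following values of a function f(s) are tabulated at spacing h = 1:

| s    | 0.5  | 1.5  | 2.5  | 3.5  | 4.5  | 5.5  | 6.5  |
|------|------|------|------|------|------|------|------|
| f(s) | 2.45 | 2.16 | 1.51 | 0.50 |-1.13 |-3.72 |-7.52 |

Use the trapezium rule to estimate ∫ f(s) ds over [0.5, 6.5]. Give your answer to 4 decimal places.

h = 1, n = 6.
(h/2)·[y₀ + 2y₁ + 2y₂ + 2y₃ + 2y₄ + 2y₅ + y₆] = 0.5·(-6.43) = -3.2150.

-3.2150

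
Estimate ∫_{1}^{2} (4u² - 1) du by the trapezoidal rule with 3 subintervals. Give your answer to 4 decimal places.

h = (2 − 1)/3 = 0.333333.
Nodes u₀,…,u₃ = 1, 1.333333, 1.666667, 2.
f(u) = 4u² - 1: f₀=3, f₁=6.111111, f₂=10.111111, f₃=15.
(h/2)·[f₀ + 2f₁ + 2f₂ + f₃] = 0.166667·(50.444444) = 8.4074.

8.4074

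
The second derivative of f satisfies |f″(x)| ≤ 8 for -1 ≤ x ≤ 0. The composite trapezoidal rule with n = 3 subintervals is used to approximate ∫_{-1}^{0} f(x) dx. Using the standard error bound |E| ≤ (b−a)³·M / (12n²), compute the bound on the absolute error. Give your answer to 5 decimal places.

0.07407

|E| ≤ (1)³·8 / (12·3²) = 8/108 = 0.07407.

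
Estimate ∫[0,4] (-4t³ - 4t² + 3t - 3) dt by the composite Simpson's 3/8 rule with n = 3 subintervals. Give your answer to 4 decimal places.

h = (4 − 0)/3 = 1.333333.
Nodes t₀,…,t₃ = 0, 1.333333, 2.666667, 4.
f(t) = -4t³ - 4t² + 3t - 3: f₀=-3, f₁=-15.592593, f₂=-99.296296, f₃=-311.
(3h/8)·[f₀ + 3f₁ + 3f₂ + f₃] = 0.5·(-658.666667) = -329.3333.

-329.3333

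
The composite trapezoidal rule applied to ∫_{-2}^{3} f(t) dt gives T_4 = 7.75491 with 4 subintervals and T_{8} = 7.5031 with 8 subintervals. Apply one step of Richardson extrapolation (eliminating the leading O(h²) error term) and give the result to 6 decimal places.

7.419163

R = (4·T_{8} − T_4) / 3 = (4·7.5031 − 7.75491)/3 = (22.25749)/3 = 7.419163.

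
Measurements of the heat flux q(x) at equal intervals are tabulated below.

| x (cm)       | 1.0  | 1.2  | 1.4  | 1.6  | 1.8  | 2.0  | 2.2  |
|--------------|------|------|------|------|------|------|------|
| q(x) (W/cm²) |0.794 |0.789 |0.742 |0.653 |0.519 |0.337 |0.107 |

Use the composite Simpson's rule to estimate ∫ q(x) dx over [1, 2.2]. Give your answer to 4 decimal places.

0.7026

h = 0.2, n = 6.
(h/3)·[y₀ + 4y₁ + 2y₂ + 4y₃ + 2y₄ + 4y₅ + y₆] = 0.066667·(10.539) = 0.7026.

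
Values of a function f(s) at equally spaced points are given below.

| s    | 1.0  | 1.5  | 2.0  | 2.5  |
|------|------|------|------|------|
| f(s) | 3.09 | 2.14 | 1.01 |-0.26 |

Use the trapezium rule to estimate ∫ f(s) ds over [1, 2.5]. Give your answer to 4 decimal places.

h = 0.5, n = 3.
(h/2)·[y₀ + 2y₁ + 2y₂ + y₃] = 0.25·(9.13) = 2.2825.

2.2825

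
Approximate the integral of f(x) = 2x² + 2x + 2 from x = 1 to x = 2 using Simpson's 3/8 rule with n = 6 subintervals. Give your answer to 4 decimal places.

9.6667

h = (2 − 1)/6 = 0.166667.
Nodes x₀,…,x₆ = 1, 1.166667, 1.333333, 1.5, 1.666667, 1.833333, 2.
f(x) = 2x² + 2x + 2: f₀=6, f₁=7.055556, f₂=8.222222, f₃=9.5, f₄=10.888889, f₅=12.388889, f₆=14.
(3h/8)·[f₀ + 3f₁ + 3f₂ + 2f₃ + 3f₄ + 3f₅ + f₆] = 0.0625·(154.666667) = 9.6667.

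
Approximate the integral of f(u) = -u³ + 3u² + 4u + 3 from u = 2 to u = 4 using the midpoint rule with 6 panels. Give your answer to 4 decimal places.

26.1111

h = (4 − 2)/6 = 0.333333.
Midpoints m₁,…,m₆ = 2.166667, 2.5, 2.833333, 3.166667, 3.5, 3.833333.
f(m₁)=15.578704, f(m₂)=16.125, f(m₃)=15.671296, f(m₄)=13.995370, f(m₅)=10.875, f(m₆)=6.087963.
h·[f(m₁) + f(m₂) + f(m₃) + f(m₄) + f(m₅) + f(m₆)] = 0.333333·(78.333333) = 26.1111.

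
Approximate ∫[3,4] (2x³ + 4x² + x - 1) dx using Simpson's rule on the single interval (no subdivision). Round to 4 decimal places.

S = (b−a)/6 · [f(3) + 4f(3.5) + f(4)] = 0.166667·[92 + 4·137.25 + 195] = 139.3333.

139.3333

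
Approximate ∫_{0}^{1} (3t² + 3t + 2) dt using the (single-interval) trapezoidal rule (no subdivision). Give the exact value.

T = (b−a)/2 · [f(0) + f(1)] = 0.5·[2 + 8] = 5.

5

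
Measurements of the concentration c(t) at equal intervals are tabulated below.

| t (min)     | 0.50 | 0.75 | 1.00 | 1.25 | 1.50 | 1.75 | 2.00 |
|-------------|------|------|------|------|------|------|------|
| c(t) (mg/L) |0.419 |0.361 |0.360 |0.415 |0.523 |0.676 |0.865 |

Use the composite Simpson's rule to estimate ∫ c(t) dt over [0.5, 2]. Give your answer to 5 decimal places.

h = 0.25, n = 6.
(h/3)·[y₀ + 4y₁ + 2y₂ + 4y₃ + 2y₄ + 4y₅ + y₆] = 0.083333·(8.858) = 0.73817.

0.73817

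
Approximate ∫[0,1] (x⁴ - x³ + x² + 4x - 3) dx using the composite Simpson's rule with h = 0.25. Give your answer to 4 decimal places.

-0.7161

h = (1 − 0)/4 = 0.25.
Nodes x₀,…,x₄ = 0, 0.25, 0.5, 0.75, 1.
f(x) = x⁴ - x³ + x² + 4x - 3: f₀=-3, f₁=-1.94921875, f₂=-0.8125, f₃=0.45703125, f₄=2.
(h/3)·[f₀ + 4f₁ + 2f₂ + 4f₃ + f₄] = 0.083333·(-8.59375) = -0.7161.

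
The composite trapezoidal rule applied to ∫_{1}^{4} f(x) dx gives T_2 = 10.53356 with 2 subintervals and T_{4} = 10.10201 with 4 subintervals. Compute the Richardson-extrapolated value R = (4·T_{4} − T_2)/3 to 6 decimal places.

R = (4·T_{4} − T_2) / 3 = (4·10.10201 − 10.53356)/3 = (29.87448)/3 = 9.958160.

9.958160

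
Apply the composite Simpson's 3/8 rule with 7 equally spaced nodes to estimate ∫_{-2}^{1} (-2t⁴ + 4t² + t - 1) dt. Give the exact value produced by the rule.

-5.8125

h = (1 − (-2))/6 = 0.5.
Nodes t₀,…,t₆ = -2, -1.5, -1, -0.5, 0, 0.5, 1.
f(t) = -2t⁴ + 4t² + t - 1: f₀=-19, f₁=-3.625, f₂=0, f₃=-0.625, f₄=-1, f₅=0.375, f₆=2.
(3h/8)·[f₀ + 3f₁ + 3f₂ + 2f₃ + 3f₄ + 3f₅ + f₆] = 0.1875·(-31) = -5.8125.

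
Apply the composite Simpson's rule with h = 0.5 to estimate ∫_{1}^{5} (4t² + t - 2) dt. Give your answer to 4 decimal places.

h = (5 − 1)/8 = 0.5.
Nodes t₀,…,t₈ = 1, 1.5, 2, 2.5, 3, 3.5, 4, 4.5, 5.
f(t) = 4t² + t - 2: f₀=3, f₁=8.5, f₂=16, f₃=25.5, f₄=37, f₅=50.5, f₆=66, f₇=83.5, f₈=103.
(h/3)·[f₀ + 4f₁ + 2f₂ + 4f₃ + 2f₄ + 4f₅ + 2f₆ + 4f₇ + f₈] = 0.166667·(1016) = 169.3333.

169.3333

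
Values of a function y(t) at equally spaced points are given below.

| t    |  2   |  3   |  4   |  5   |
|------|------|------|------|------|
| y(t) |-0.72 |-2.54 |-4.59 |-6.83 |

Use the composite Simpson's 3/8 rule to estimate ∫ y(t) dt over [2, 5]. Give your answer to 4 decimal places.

h = 1, n = 3.
(3h/8)·[y₀ + 3y₁ + 3y₂ + y₃] = 0.375·(-28.94) = -10.8525.

-10.8525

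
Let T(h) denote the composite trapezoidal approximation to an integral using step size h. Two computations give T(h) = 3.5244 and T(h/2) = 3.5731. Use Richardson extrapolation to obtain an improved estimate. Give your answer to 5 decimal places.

3.58933

R = (4·T(h/2) − T(h)) / 3 = (4·3.5731 − 3.5244)/3 = (10.7680)/3 = 3.58933.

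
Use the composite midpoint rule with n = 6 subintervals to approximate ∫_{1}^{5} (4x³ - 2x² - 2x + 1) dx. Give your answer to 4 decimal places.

516.2963

h = (5 − 1)/6 = 0.666667.
Midpoints m₁,…,m₆ = 1.333333, 2, 2.666667, 3.333333, 4, 4.666667.
f(m₁)=4.259259, f(m₂)=21, f(m₃)=57.296296, f(m₄)=120.259259, f(m₅)=217, f(m₆)=354.629630.
h·[f(m₁) + f(m₂) + f(m₃) + f(m₄) + f(m₅) + f(m₆)] = 0.666667·(774.444444) = 516.2963.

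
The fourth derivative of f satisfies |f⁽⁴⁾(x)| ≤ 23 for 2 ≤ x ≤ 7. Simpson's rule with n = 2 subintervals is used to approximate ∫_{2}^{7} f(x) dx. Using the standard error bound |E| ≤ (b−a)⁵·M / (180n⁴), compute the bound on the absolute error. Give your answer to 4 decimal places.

|E| ≤ (5)⁵·23 / (180·2⁴) = 71875/2880 = 24.9566.

24.9566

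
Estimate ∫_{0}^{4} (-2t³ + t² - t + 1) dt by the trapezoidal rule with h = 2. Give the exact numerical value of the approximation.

h = (4 − 0)/2 = 2.
Nodes t₀,…,t₂ = 0, 2, 4.
f(t) = -2t³ + t² - t + 1: f₀=1, f₁=-13, f₂=-115.
(h/2)·[f₀ + 2f₁ + f₂] = 1·(-140) = -140.

-140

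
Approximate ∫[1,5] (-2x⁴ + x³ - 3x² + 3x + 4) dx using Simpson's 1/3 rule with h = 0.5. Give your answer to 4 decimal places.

-1165.6667

h = (5 − 1)/8 = 0.5.
Nodes x₀,…,x₈ = 1, 1.5, 2, 2.5, 3, 3.5, 4, 4.5, 5.
f(x) = -2x⁴ + x³ - 3x² + 3x + 4: f₀=3, f₁=-5, f₂=-26, f₃=-69.75, f₄=-149, f₅=-279.5, f₆=-480, f₇=-772.25, f₈=-1181.
(h/3)·[f₀ + 4f₁ + 2f₂ + 4f₃ + 2f₄ + 4f₅ + 2f₆ + 4f₇ + f₈] = 0.166667·(-6994) = -1165.6667.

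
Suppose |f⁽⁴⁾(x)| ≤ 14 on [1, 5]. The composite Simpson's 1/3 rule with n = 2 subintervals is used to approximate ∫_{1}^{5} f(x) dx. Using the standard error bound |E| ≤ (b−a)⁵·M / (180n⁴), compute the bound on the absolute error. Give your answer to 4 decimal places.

4.9778

|E| ≤ (4)⁵·14 / (180·2⁴) = 14336/2880 = 4.9778.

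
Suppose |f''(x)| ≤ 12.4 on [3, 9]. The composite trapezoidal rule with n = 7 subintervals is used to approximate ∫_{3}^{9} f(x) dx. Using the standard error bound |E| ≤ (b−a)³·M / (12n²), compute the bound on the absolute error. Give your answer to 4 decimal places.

4.5551

|E| ≤ (6)³·12.4 / (12·7²) = 2678.4/588 = 4.5551.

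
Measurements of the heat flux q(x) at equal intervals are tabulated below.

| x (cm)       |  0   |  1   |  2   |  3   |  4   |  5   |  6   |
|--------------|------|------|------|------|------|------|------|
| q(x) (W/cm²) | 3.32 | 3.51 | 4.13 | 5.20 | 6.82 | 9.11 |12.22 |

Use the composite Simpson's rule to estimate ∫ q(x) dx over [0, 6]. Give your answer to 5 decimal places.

h = 1, n = 6.
(h/3)·[y₀ + 4y₁ + 2y₂ + 4y₃ + 2y₄ + 4y₅ + y₆] = 0.333333·(108.72) = 36.24000.

36.24000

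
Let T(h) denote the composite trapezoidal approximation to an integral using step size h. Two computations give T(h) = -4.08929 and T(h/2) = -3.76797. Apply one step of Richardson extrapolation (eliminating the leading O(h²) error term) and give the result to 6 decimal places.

R = (4·T(h/2) − T(h)) / 3 = (4·(-3.76797) − (-4.08929))/3 = (-10.98259)/3 = -3.660863.

-3.660863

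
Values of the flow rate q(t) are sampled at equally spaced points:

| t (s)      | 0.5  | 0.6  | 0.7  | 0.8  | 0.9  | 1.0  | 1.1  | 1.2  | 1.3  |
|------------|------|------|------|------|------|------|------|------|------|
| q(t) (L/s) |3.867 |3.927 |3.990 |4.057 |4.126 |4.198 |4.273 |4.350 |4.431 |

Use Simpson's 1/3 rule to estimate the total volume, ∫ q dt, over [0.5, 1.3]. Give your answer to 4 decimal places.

3.3068

h = 0.1, n = 8.
(h/3)·[y₀ + 4y₁ + 2y₂ + 4y₃ + 2y₄ + 4y₅ + 2y₆ + 4y₇ + y₈] = 0.033333·(99.204) = 3.3068.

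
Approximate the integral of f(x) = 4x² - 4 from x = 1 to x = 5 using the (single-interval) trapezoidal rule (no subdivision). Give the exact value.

T = (b−a)/2 · [f(1) + f(5)] = 2·[0 + 96] = 192.

192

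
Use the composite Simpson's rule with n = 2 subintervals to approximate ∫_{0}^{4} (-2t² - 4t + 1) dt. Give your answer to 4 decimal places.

-70.6667

h = (4 − 0)/2 = 2.
Nodes t₀,…,t₂ = 0, 2, 4.
f(t) = -2t² - 4t + 1: f₀=1, f₁=-15, f₂=-47.
(h/3)·[f₀ + 4f₁ + f₂] = 0.666667·(-106) = -70.6667.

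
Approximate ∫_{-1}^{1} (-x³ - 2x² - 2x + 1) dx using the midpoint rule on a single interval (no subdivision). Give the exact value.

2

M = (b−a)·f(0) = 2·(1) = 2.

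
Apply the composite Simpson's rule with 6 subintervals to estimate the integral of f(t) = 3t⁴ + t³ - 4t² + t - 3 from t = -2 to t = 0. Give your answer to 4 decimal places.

h = (0 − (-2))/6 = 0.333333.
Nodes t₀,…,t₆ = -2, -1.666667, -1.333333, -1, -0.666667, -0.333333, 0.
f(t) = 3t⁴ + t³ - 4t² + t - 3: f₀=19, f₁=2.740741, f₂=-4.333333, f₃=-6, f₄=-5.148148, f₅=-3.777778, f₆=-3.
(h/3)·[f₀ + 4f₁ + 2f₂ + 4f₃ + 2f₄ + 4f₅ + f₆] = 0.111111·(-31.111111) = -3.4568.

-3.4568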